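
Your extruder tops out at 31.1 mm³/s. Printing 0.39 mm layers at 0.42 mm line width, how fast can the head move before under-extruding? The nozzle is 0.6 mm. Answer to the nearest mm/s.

190 mm/s

Extrusion cross-section: 0.39 × 0.42 → 0.1638 mm².
v_max = Q/A = 31.1/0.1638 = 189.87 mm/s → 190 mm/s.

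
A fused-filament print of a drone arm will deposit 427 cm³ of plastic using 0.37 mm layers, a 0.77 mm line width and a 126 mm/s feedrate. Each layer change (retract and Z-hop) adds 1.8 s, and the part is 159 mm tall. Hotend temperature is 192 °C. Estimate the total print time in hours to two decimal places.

3.52 hours

Line area = 0.37 × 0.77, so 0.2849 mm².
Toolpath length = 427 cm³ / 0.2849 mm² = 427000 / 0.2849 = 1498771.5 mm.
Extrusion time = 1498771.5 / 126, so 11895 s.
Number of layers: 159 / 0.37 → 430 (rounded up).
Non-print overhead: 430 × 1.8 → 774 s.
Altogether 11895 + 774 = 12669 s, i.e. 3.52 hours.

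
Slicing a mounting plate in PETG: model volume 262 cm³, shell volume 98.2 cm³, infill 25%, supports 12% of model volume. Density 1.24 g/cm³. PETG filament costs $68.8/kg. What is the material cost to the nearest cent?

Volume inside the shell = 262 − 98.2, so 163.8 cm³.
Infill deposited = 0.25 × 163.8, so 40.95 cm³.
Support = 0.12 × 262 = 31.44 cm³.
Deposited volume: 98.2 + 40.95 + 31.44 → 170.59 cm³.
Mass: 170.59 × 1.24 → 211.5316 g.
At $68.8/kg: 211.5316/1000 × 68.8 = $14.55.

$14.55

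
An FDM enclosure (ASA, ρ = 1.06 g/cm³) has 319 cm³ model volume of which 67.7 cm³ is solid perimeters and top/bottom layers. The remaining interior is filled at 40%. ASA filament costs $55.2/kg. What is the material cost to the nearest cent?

Infill region = 319 − 67.7, so 251.3 cm³.
Infill deposited = 0.40 × 251.3, so 100.52 cm³.
Total extruded: 67.7 + 100.52 → 168.22 cm³.
Mass: 168.22 × 1.06 → 178.3132 g.
At $55.2/kg: 178.3132/1000 × 55.2 = $9.84.

$9.84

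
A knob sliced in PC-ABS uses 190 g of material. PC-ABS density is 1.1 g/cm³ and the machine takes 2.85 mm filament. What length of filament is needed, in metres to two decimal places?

27.08 m

Extruded volume: 190/1.1 = 172.7273 cm³ (172727.3 mm³).
Filament cross-section = π × (2.85/2)² = 6.3794 mm².
Length = 172727.3 / 6.3794 = 27075.79 mm = 27.08 m.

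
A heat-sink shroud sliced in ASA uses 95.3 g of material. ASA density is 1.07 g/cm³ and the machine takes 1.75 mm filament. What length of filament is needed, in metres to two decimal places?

37.03 m

Extruded volume: 95.3/1.07 = 89.0654 cm³ (89065.4 mm³).
Cross-section of 1.75 mm filament: π·(1.75/2)² = 2.4053 mm².
L = V/A = 89065.4/2.4053 = 37028.81 mm → 37.03 m.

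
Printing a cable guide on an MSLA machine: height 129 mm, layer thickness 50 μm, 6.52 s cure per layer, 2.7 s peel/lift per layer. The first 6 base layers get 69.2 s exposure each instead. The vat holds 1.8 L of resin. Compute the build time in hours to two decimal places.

6.71 hours

Number of layers: 129 / 0.05 → 2580 (rounded up).
Base layers: 6 × (69.2 + 2.7) → 431.4 s.
Regular layers: 2574 × (6.52 + 2.7) → 23732.28 s.
Total = 431.4 + 23732.28 = 24163.68 s = 6.71 hours.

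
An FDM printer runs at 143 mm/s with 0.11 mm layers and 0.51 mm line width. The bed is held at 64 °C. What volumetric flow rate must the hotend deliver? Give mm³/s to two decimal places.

Bead cross-section = 0.11 × 0.51 = 0.0561 mm².
Volumetric flow = 143 × 0.0561 = 8.02 mm³/s.

8.02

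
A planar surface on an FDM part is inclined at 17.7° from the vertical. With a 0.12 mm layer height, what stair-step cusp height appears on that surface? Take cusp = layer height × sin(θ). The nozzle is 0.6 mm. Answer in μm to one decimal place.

36.5 μm

sin(17.7°) = 0.3040, so cusp = 0.12 × 0.3040 = 0.03648 mm → 36.5 μm.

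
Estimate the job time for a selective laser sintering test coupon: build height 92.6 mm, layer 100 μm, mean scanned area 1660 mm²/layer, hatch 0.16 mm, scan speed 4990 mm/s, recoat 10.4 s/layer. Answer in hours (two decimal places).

Number of layers: 92.6 / 0.1 → 926 (rounded up).
Scan path per layer = 1660 / 0.16, so 10375 mm.
Laser time per layer = 10375 / 4990 = 2.0792 s.
Layer cycle: 2.0792 + 10.4 → 12.4792 s.
Build time = 926 × 12.4792 = 11555.7392 s = 3.21 hours.

3.21 hours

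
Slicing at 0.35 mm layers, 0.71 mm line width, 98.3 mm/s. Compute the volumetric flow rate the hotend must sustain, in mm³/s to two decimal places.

24.43

A = 0.35 × 0.71 = 0.2485 mm².
Volumetric flow = 98.3 × 0.2485 = 24.43 mm³/s.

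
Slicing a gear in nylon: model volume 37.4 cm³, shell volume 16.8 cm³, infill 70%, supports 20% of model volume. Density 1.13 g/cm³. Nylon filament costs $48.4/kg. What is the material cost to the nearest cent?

Volume inside the shell = 37.4 − 16.8 = 20.6 cm³.
Infill volume: 0.70 × 20.6 → 14.42 cm³.
Support = 0.20 × 37.4 = 7.48 cm³.
Deposited volume: 16.8 + 14.42 + 7.48 → 38.7 cm³.
Mass = 38.7 × 1.13 = 43.731 g.
At $48.4/kg: 43.731/1000 × 48.4 = $2.12.

$2.12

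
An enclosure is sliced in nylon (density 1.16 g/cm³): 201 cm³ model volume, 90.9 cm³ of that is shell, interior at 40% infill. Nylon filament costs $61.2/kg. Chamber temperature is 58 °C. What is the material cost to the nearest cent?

Volume inside the shell = 201 − 90.9, so 110.1 cm³.
Infill volume = 0.40 × 110.1, so 44.04 cm³.
Total printed volume = 90.9 + 44.04, so 134.94 cm³.
Mass: 134.94 × 1.16 → 156.5304 g.
Cost = 156.5304 g / 1000 × $61.2/kg = $9.58.

$9.58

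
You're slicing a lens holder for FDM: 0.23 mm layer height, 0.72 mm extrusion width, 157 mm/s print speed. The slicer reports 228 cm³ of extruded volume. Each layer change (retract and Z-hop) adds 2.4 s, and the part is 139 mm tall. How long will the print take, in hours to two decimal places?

Line area = 0.23 × 0.72 = 0.1656 mm².
Path length: 228000 mm³ / 0.1656 mm² → 1376811.6 mm.
Time extruding = 1376811.6 / 157 = 8769.5 s.
Layers = ⌈139/0.23⌉ = 605.
Z-hop total = 605 × 2.4, so 1452 s.
Total = 8769.5 + 1452 = 10221.5 s = 2.84 hours.

2.84 hours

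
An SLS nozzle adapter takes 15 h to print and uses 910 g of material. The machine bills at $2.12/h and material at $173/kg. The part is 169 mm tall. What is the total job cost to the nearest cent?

Machine-time cost = 2.12 × 15 = $31.80.
Feedstock cost = 173 × 910/1000 = $157.43.
Total = 31.80 + 157.43 = $189.23.

$189.23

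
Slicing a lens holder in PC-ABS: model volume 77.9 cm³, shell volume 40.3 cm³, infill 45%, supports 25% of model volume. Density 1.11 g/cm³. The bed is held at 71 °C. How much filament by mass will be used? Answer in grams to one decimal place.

85.1 g

Volume inside the shell: 77.9 − 40.3 → 37.6 cm³.
Deposited infill = 0.45 × 37.6, so 16.92 cm³.
Support = 0.25 × 77.9 = 19.475 cm³.
Total extruded = 40.3 + 16.92 + 19.475, so 76.695 cm³.
Mass: 76.695 × 1.11 → 85.13145 g.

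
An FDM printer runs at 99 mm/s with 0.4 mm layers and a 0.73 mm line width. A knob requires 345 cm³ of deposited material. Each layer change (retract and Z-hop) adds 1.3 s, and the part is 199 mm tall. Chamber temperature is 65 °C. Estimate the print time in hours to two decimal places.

Line area = 0.4 × 0.73 = 0.292 mm².
Toolpath length = 345 cm³ / 0.292 mm² = 345000 / 0.292 = 1181506.8 mm.
Print-move time = 1181506.8 / 99 = 11934.4 s.
Layers = ⌈199/0.4⌉ = 498.
Z-hop total = 498 × 1.3, so 647.4 s.
Total = 11934.4 + 647.4 = 12581.8 s = 3.49 hours.

3.49 hours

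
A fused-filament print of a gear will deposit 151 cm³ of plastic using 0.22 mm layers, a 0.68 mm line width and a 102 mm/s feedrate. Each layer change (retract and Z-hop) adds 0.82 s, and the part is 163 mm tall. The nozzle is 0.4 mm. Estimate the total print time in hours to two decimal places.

2.92 hours

Extrusion cross-section = 0.22 × 0.68, so 0.1496 mm².
Path length: 151000 mm³ / 0.1496 mm² → 1009358.3 mm.
Time extruding = 1009358.3 / 102, so 9895.7 s.
Layer count = ceil(163 / 0.22) = 741.
Layer-change overhead = 741 × 0.82, so 607.62 s.
Altogether 9895.7 + 607.62 = 10503.32 s, i.e. 2.92 hours.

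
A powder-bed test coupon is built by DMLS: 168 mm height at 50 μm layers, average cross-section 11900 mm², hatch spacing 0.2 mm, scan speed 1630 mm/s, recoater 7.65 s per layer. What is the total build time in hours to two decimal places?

41.21 hours

Layer count = ceil(168 / 0.05) = 3360.
Per-layer scan distance: 11900 / 0.2 → 59500 mm.
Scan time per layer: 59500 / 1630 → 36.5031 s.
Layer cycle = 36.5031 + 7.65, so 44.1531 s.
3360 layers × 44.1531 s/layer = 148354.416 s, i.e. 41.21 hours.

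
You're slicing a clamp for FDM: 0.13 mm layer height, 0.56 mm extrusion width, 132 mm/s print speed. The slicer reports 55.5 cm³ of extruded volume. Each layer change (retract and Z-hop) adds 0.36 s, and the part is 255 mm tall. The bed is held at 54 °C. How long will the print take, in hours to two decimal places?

1.80 hours

Bead cross-section = 0.13 × 0.56 = 0.0728 mm².
Toolpath length = 55.5 cm³ / 0.0728 mm² = 55500 / 0.0728 = 762362.6 mm.
Time extruding: 762362.6 / 132 → 5775.5 s.
Layer count = ceil(255 / 0.13) = 1962.
Non-print overhead = 1962 × 0.36 = 706.32 s.
Altogether 5775.5 + 706.32 = 6481.82 s, i.e. 1.80 hours.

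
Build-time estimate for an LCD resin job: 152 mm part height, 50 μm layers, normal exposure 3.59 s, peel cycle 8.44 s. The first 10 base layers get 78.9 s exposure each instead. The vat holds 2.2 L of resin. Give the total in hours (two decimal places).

Number of layers: 152 / 0.05 → 3040 (rounded up).
Burn-in layers = 10 × (78.9 + 8.44) = 873.4 s.
Normal layers: 3030 × (3.59 + 8.44) → 36450.9 s.
Sum: 873.4 + 36450.9 = 37324.3 s → 10.37 hours.

10.37 hours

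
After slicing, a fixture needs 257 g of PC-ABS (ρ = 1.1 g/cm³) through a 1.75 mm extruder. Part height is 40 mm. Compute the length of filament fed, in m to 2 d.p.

Volume = 257 g / 1.1 g·cm⁻³ = 233.6364 cm³ = 233636.4 mm³.
A = π r² = π × 0.875² = 2.4053 mm².
L = V/A = 233636.4/2.4053 = 97134 mm → 97.13 m.

97.13 m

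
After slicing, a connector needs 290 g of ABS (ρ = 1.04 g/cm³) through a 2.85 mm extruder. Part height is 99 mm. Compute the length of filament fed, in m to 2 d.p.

Volume = 290 g / 1.04 g·cm⁻³ = 278.8462 cm³ = 278846.2 mm³.
A = π r² = π × 1.425² = 6.3794 mm².
L = V/A = 278846.2/6.3794 = 43710.41 mm → 43.71 m.

43.71 m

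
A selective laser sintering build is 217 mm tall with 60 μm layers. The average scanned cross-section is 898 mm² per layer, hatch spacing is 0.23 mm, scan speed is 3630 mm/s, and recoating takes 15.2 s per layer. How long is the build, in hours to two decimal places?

16.35 hours

Layers = ⌈217/0.06⌉ = 3617.
Scan path per layer = 898 / 0.23 = 3904.3 mm.
Laser time per layer = 3904.3 / 3630, so 1.0756 s.
Time per layer = 1.0756 + 15.2 = 16.2756 s.
3617 layers × 16.2756 s/layer = 58868.8452 s, i.e. 16.35 hours.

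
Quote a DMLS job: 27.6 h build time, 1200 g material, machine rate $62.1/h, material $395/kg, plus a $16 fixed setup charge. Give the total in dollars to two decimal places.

$2203.96

Time charge = 62.1 × 27.6, so $1713.96.
Feedstock cost = 395 × 1200/1000 = $474.00.
Total = 1713.96 + 474.00 + 16 = $2203.96.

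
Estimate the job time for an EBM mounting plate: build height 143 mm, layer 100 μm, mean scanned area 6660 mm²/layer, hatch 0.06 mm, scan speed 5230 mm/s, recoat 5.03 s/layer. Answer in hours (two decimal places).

10.43 hours

Layers = ⌈143/0.1⌉ = 1430.
Per-layer scan distance = 6660 / 0.06 = 111000 mm.
Scan time per layer = 111000 / 5230 = 21.2237 s.
Time per layer = 21.2237 + 5.03, so 26.2537 s.
Total: 1430 × 26.2537 s = 37542.791 s → 10.43 hours.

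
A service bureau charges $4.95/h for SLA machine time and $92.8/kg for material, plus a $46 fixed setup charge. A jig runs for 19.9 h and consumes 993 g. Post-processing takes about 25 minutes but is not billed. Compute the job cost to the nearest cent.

Time charge = 4.95 × 19.9 = $98.505.
Feedstock cost: 92.8 × 993/1000 → $92.1504.
Total = 98.505 + 92.1504 + 46 = 236.6554 ≈ $236.66.

$236.66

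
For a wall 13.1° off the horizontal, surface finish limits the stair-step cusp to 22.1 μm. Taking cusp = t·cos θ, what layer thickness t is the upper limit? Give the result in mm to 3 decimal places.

0.023 mm

t = h_c / cos θ = 0.0221 / 0.9740 = 0.023 mm.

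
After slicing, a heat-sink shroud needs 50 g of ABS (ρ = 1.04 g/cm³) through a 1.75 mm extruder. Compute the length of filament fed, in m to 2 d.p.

Extruded volume: 50/1.04 = 48.0769 cm³ (48076.9 mm³).
A = π r² = π × 0.875² = 2.4053 mm².
L = V/A = 48076.9/2.4053 = 19987.9 mm → 19.99 m.

19.99 m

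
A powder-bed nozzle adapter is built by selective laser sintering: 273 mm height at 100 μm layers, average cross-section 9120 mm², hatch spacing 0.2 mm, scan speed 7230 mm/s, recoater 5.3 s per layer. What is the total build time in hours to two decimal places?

Layers = ⌈273/0.1⌉ = 2730.
Per-layer scan distance = 9120 / 0.2, so 45600 mm.
Scan time per layer = 45600 / 7230 = 6.3071 s.
Layer cycle = 6.3071 + 5.3 = 11.6071 s.
2730 layers × 11.6071 s/layer = 31687.383 s, i.e. 8.80 hours.

8.80 hours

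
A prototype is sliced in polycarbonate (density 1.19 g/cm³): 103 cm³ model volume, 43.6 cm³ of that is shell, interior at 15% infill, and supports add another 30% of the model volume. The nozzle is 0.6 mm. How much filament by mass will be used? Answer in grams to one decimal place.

99.3 g

Infill region = 103 − 43.6 = 59.4 cm³.
Infill volume: 0.15 × 59.4 → 8.91 cm³.
Support = 0.30 × 103 = 30.9 cm³.
Total printed volume = 43.6 + 8.91 + 30.9, so 83.41 cm³.
Mass = 83.41 × 1.19, so 99.2579 g.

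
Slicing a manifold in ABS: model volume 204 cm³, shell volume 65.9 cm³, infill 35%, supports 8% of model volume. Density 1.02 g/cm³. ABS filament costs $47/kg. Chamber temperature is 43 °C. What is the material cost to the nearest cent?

$6.26

Infill region = 204 − 65.9 = 138.1 cm³.
Infill volume = 0.35 × 138.1, so 48.335 cm³.
Support: 0.08 × 204 → 16.32 cm³.
Total printed volume = 65.9 + 48.335 + 16.32, so 130.555 cm³.
Mass = 130.555 × 1.02, so 133.1661 g.
At $47/kg: 133.1661/1000 × 47 = $6.26.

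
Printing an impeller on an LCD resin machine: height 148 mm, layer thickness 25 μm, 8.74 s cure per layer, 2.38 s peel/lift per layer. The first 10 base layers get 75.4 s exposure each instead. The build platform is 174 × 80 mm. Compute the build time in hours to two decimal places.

18.47 hours

Layer count = ceil(148 / 0.025) = 5920.
Base layers = 10 × (75.4 + 2.38), so 777.8 s.
Normal layers = 5910 × (8.74 + 2.38) = 65719.2 s.
Total = 777.8 + 65719.2 = 66497 s = 18.47 hours.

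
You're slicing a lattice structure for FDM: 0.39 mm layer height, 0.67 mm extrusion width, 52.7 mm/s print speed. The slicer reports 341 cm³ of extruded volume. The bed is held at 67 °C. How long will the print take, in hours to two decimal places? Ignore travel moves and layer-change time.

6.88 hours

Extrusion cross-section: 0.39 × 0.67 → 0.2613 mm².
Toolpath length = 341 cm³ / 0.2613 mm² = 341000 / 0.2613 = 1305013.4 mm.
Print-move time = 1305013.4 / 52.7, so 24763.1 s.
Converting: 24763.1 s = 6.88 hours.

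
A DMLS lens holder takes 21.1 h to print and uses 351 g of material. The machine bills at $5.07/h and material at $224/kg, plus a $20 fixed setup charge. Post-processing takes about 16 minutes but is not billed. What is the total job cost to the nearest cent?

$205.60

Machine cost = 5.07 × 21.1 = $106.977.
Material charge = 224 × 351/1000 = $78.624.
Total = 106.977 + 78.624 + 20 = 205.601 ≈ $205.60.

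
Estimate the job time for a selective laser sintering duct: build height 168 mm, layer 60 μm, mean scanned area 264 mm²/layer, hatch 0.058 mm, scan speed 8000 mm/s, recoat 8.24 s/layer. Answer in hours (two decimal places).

6.85 hours

Layer count = ceil(168 / 0.06) = 2800.
Per-layer scan distance = 264 / 0.058 = 4551.7 mm.
Scan time per layer: 4551.7 / 8000 → 0.569 s.
Layer cycle = 0.569 + 8.24 = 8.809 s.
Total: 2800 × 8.809 s = 24665.2 s → 6.85 hours.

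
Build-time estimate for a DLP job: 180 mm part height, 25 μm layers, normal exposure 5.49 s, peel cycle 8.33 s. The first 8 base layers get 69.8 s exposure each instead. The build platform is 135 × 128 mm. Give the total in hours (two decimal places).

Number of layers: 180 / 0.025 → 7200 (rounded up).
Base layers = 8 × (69.8 + 8.33) = 625.04 s.
Remaining layers = 7192 × (5.49 + 8.33), so 99393.44 s.
Total = 625.04 + 99393.44 = 100018.48 s = 27.78 hours.

27.78 hours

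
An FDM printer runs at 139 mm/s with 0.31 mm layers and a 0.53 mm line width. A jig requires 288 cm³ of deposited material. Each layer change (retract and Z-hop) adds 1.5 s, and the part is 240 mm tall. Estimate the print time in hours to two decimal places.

3.83 hours

Line area = 0.31 × 0.53 = 0.1643 mm².
Path length: 288000 mm³ / 0.1643 mm² → 1752891.1 mm.
Extrusion time: 1752891.1 / 139 → 12610.7 s.
Layers = ⌈240/0.31⌉ = 775.
Non-print overhead: 775 × 1.5 → 1162.5 s.
Total = 12610.7 + 1162.5 = 13773.2 s = 3.83 hours.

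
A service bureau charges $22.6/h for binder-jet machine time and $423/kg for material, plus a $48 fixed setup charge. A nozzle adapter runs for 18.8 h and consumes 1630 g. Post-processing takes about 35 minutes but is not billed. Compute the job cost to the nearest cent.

$1162.37

Machine-time cost = 22.6 × 18.8, so $424.88.
Feedstock cost = 423 × 1630/1000 = $689.49.
Total = 424.88 + 689.49 + 48 = $1162.37.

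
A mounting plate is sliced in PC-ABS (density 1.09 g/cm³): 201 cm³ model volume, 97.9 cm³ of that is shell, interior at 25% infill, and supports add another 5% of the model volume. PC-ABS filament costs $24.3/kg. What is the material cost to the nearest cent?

$3.54

Infill region = 201 − 97.9 = 103.1 cm³.
Infill deposited: 0.25 × 103.1 → 25.775 cm³.
Support: 0.05 × 201 → 10.05 cm³.
Deposited volume = 97.9 + 25.775 + 10.05, so 133.725 cm³.
Mass: 133.725 × 1.09 → 145.76025 g.
At $24.3/kg: 145.76025/1000 × 24.3 = $3.54.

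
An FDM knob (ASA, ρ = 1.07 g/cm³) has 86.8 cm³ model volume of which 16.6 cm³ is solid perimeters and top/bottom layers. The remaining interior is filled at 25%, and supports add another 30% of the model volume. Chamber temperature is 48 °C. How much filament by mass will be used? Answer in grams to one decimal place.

64.4 g

Volume inside the shell: 86.8 − 16.6 → 70.2 cm³.
Deposited infill: 0.25 × 70.2 → 17.55 cm³.
Support: 0.30 × 86.8 → 26.04 cm³.
Total printed volume = 16.6 + 17.55 + 26.04, so 60.19 cm³.
Mass = 60.19 × 1.07, so 64.4033 g.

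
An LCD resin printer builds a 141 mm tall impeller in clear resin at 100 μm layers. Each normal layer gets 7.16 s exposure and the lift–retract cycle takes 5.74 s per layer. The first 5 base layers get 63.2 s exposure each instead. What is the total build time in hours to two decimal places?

5.13 hours

Layer count = ceil(141 / 0.1) = 1410.
Bottom layers: 5 × (63.2 + 5.74) → 344.7 s.
Remaining layers = 1405 × (7.16 + 5.74), so 18124.5 s.
Sum: 344.7 + 18124.5 = 18469.2 s → 5.13 hours.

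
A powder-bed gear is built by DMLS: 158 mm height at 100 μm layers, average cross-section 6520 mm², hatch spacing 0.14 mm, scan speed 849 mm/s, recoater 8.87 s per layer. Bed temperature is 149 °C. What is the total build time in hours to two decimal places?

27.97 hours

Number of layers: 158 / 0.1 → 1580 (rounded up).
Scan path per layer: 6520 / 0.14 → 46571.4 mm.
Per-layer scan time = 46571.4 / 849 = 54.8544 s.
Time per layer = 54.8544 + 8.87 = 63.7244 s.
1580 layers × 63.7244 s/layer = 100684.552 s, i.e. 27.97 hours.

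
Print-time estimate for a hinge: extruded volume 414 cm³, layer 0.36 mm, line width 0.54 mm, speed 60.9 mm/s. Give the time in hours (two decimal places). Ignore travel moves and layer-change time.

Extrusion cross-section = 0.36 × 0.54 = 0.1944 mm².
Total extruded path = 414000/0.1944 = 2129629.6 mm.
Time extruding = 2129629.6 / 60.9 = 34969.3 s.
In the requested units: 34969.3 s = 9.71 hours.

9.71 hours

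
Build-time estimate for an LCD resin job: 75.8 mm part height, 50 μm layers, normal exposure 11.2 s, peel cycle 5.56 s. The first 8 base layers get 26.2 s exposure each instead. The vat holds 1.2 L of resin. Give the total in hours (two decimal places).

Number of layers: 75.8 / 0.05 → 1516 (rounded up).
Base layers = 8 × (26.2 + 5.56), so 254.08 s.
Regular layers = 1508 × (11.2 + 5.56) = 25274.08 s.
Total = 254.08 + 25274.08 = 25528.16 s = 7.09 hours.

7.09 hours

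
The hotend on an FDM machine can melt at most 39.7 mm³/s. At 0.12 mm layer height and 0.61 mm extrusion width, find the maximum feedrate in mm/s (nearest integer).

Extrusion cross-section = 0.12 × 0.61, so 0.0732 mm².
v_max = Q/A = 39.7/0.0732 = 542.35 mm/s → 542 mm/s.

542 mm/s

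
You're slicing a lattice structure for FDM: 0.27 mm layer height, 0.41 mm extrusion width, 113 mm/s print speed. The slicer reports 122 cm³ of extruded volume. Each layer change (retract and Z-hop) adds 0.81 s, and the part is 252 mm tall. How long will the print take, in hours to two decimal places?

Bead cross-section: 0.27 × 0.41 → 0.1107 mm².
Total extruded path = 122000/0.1107 = 1102077.7 mm.
Time extruding: 1102077.7 / 113 → 9752.9 s.
Layer count = ceil(252 / 0.27) = 934.
Non-print overhead: 934 × 0.81 → 756.54 s.
Altogether 9752.9 + 756.54 = 10509.44 s, i.e. 2.92 hours.

2.92 hours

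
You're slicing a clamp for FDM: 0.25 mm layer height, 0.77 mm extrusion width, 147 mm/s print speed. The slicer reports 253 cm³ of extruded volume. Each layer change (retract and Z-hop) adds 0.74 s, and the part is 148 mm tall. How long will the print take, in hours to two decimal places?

Line area: 0.25 × 0.77 → 0.1925 mm².
Toolpath length = 253 cm³ / 0.1925 mm² = 253000 / 0.1925 = 1314285.7 mm.
Time extruding = 1314285.7 / 147, so 8940.7 s.
Number of layers: 148 / 0.25 → 592 (rounded up).
Layer-change overhead = 592 × 0.74, so 438.08 s.
Total = 8940.7 + 438.08 = 9378.78 s = 2.61 hours.

2.61 hours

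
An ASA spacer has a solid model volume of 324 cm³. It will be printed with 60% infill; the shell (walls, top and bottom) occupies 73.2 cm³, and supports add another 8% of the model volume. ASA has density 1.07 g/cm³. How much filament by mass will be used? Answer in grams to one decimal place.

Infill region = 324 − 73.2, so 250.8 cm³.
Deposited infill: 0.60 × 250.8 → 150.48 cm³.
Support: 0.08 × 324 → 25.92 cm³.
Total printed volume: 73.2 + 150.48 + 25.92 → 249.6 cm³.
Mass = 249.6 × 1.07, so 267.072 g.

267.1 g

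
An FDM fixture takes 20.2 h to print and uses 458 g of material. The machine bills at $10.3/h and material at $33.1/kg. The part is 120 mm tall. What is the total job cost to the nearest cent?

$223.22

Time charge: 10.3 × 20.2 → $208.06.
Material charge = 33.1 × 458/1000, so $15.1598.
Total = 208.06 + 15.1598 = 223.2198 ≈ $223.22.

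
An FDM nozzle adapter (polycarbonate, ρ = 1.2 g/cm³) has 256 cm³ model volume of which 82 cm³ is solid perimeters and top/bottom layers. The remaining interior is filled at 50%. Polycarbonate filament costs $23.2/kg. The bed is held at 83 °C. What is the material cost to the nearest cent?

$4.70

Volume inside the shell = 256 − 82 = 174 cm³.
Infill deposited: 0.50 × 174 → 87 cm³.
Deposited volume = 82 + 87 = 169 cm³.
Mass: 169 × 1.2 → 202.8 g.
At $23.2/kg: 202.8/1000 × 23.2 = $4.70.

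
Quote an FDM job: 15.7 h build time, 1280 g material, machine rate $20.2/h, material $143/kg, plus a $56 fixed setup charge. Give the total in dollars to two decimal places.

$556.18

Machine-time cost = 20.2 × 15.7, so $317.14.
Material cost: 143 × 1280/1000 → $183.04.
Total = 317.14 + 183.04 + 56 = $556.18.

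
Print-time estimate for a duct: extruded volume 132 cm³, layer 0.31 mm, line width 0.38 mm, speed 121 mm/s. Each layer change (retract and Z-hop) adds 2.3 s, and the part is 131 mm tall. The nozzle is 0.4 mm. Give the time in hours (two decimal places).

Line area: 0.31 × 0.38 → 0.1178 mm².
Toolpath length = 132 cm³ / 0.1178 mm² = 132000 / 0.1178 = 1120543.3 mm.
Extrusion time = 1120543.3 / 121 = 9260.7 s.
Layer count = ceil(131 / 0.31) = 423.
Z-hop total = 423 × 2.3 = 972.9 s.
Total = 9260.7 + 972.9 = 10233.6 s = 2.84 hours.

2.84 hours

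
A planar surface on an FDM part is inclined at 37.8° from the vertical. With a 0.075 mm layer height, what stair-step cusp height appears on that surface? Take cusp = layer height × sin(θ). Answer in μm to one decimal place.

sin(37.8°) = 0.6129, so cusp = 0.075 × 0.6129 = 0.045968 mm → 46.0 μm.

46.0 μm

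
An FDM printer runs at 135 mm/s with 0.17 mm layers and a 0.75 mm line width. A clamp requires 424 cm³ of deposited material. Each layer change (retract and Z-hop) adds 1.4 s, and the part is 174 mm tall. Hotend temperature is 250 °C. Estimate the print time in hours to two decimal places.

7.24 hours

Bead cross-section: 0.17 × 0.75 → 0.1275 mm².
Path length: 424000 mm³ / 0.1275 mm² → 3325490.2 mm.
Print-move time: 3325490.2 / 135 → 24633.3 s.
Number of layers: 174 / 0.17 → 1024 (rounded up).
Z-hop total = 1024 × 1.4, so 1433.6 s.
Altogether 24633.3 + 1433.6 = 26066.9 s, i.e. 7.24 hours.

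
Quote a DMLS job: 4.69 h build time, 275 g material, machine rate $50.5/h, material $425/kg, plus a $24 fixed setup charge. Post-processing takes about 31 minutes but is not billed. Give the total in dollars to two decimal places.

Time charge: 50.5 × 4.69 → $236.845.
Feedstock cost = 425 × 275/1000 = $116.875.
Adding setup: 236.845 + 116.875 + 24 → $377.72.

$377.72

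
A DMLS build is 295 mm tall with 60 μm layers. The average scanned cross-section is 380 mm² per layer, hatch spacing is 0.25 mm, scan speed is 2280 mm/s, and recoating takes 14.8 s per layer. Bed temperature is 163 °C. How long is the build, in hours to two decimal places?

Number of layers: 295 / 0.06 → 4917 (rounded up).
Per-layer scan distance = 380 / 0.25 = 1520 mm.
Per-layer scan time = 1520 / 2280 = 0.6667 s.
Per-layer time = 0.6667 + 14.8 = 15.4667 s.
4917 layers × 15.4667 s/layer = 76049.7639 s, i.e. 21.12 hours.

21.12 hours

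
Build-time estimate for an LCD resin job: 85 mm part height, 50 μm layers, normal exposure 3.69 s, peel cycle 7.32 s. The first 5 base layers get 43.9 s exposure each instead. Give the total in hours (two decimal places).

Number of layers: 85 / 0.05 → 1700 (rounded up).
Base layers: 5 × (43.9 + 7.32) → 256.1 s.
Regular layers = 1695 × (3.69 + 7.32), so 18661.95 s.
Sum: 256.1 + 18661.95 = 18918.05 s → 5.26 hours.

5.26 hours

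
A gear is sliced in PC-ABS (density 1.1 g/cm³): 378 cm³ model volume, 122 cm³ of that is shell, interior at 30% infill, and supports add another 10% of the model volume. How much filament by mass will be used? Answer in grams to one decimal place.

Interior volume = 378 − 122, so 256 cm³.
Infill volume: 0.30 × 256 → 76.8 cm³.
Support = 0.10 × 378, so 37.8 cm³.
Deposited volume = 122 + 76.8 + 37.8 = 236.6 cm³.
Mass = 236.6 × 1.1 = 260.26 g.

260.3 g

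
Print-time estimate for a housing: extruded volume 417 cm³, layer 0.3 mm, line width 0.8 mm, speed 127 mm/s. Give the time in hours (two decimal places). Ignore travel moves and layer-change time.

3.80 hours

Bead cross-section: 0.3 × 0.8 → 0.24 mm².
Total extruded path = 417000/0.24 = 1737500 mm.
Print-move time = 1737500 / 127 = 13681.1 s.
That's 13681.1 s → 3.80 hours.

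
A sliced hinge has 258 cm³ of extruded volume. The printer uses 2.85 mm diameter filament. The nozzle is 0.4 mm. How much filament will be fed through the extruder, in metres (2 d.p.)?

Cross-section of 2.85 mm filament: π·(2.85/2)² = 6.3794 mm².
L = 258000 mm³ / 6.3794 mm² = 40442.67 mm, i.e. 40.44 m.

40.44 m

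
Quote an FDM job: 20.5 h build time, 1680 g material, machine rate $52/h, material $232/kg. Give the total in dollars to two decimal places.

$1455.76

Machine-time cost = 52 × 20.5, so $1066.00.
Feedstock cost: 232 × 1680/1000 → $389.76.
Total = 1066.00 + 389.76 = $1455.76.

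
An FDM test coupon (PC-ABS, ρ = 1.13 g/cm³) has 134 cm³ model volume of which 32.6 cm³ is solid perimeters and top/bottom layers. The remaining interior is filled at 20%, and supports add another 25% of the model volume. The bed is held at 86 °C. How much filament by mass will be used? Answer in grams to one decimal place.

97.6 g

Volume inside the shell: 134 − 32.6 → 101.4 cm³.
Deposited infill = 0.20 × 101.4, so 20.28 cm³.
Support = 0.25 × 134, so 33.5 cm³.
Total extruded = 32.6 + 20.28 + 33.5, so 86.38 cm³.
Mass = 86.38 × 1.13, so 97.6094 g.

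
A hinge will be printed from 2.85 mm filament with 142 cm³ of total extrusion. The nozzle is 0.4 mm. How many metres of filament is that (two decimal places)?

22.26 m

Cross-section of 2.85 mm filament: π·(2.85/2)² = 6.3794 mm².
Length = 142 cm³ / 6.3794 mm² = 142000 / 6.3794 = 22259.15 mm = 22.26 m.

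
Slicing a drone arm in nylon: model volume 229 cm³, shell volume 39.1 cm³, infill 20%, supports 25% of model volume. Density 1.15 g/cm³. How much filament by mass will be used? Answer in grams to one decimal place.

154.5 g

Interior volume = 229 − 39.1 = 189.9 cm³.
Deposited infill = 0.20 × 189.9 = 37.98 cm³.
Support = 0.25 × 229, so 57.25 cm³.
Total extruded = 39.1 + 37.98 + 57.25 = 134.33 cm³.
Mass = 134.33 × 1.15 = 154.4795 g.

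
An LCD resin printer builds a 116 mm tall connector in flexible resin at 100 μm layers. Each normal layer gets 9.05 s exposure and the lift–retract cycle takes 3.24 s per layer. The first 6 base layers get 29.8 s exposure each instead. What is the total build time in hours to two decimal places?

Layer count = ceil(116 / 0.1) = 1160.
Base layers: 6 × (29.8 + 3.24) → 198.24 s.
Normal layers = 1154 × (9.05 + 3.24), so 14182.66 s.
Total = 198.24 + 14182.66 = 14380.9 s = 3.99 hours.

3.99 hours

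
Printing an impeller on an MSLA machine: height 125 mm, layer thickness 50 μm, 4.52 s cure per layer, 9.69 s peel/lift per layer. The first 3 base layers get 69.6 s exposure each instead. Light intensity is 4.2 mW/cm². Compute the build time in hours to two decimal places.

9.92 hours

Number of layers: 125 / 0.05 → 2500 (rounded up).
Burn-in layers = 3 × (69.6 + 9.69), so 237.87 s.
Remaining layers = 2497 × (4.52 + 9.69), so 35482.37 s.
Total = 237.87 + 35482.37 = 35720.24 s = 9.92 hours.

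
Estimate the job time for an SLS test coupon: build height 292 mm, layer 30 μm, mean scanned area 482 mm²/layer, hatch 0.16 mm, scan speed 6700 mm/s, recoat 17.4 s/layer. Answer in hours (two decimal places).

Layer count = ceil(292 / 0.03) = 9734.
Scan path per layer: 482 / 0.16 → 3012.5 mm.
Scan time per layer: 3012.5 / 6700 → 0.4496 s.
Per-layer time = 0.4496 + 17.4, so 17.8496 s.
9734 layers × 17.8496 s/layer = 173748.0064 s, i.e. 48.26 hours.

48.26 hours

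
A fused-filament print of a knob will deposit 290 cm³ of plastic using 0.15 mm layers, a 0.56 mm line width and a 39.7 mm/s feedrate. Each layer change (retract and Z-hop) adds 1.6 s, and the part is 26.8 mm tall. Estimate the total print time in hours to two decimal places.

Bead cross-section: 0.15 × 0.56 → 0.084 mm².
Toolpath length = 290 cm³ / 0.084 mm² = 290000 / 0.084 = 3452381 mm.
Print-move time = 3452381 / 39.7 = 86961.7 s.
Layers = ⌈26.8/0.15⌉ = 179.
Layer-change overhead: 179 × 1.6 → 286.4 s.
Altogether 86961.7 + 286.4 = 87248.1 s, i.e. 24.24 hours.

24.24 hours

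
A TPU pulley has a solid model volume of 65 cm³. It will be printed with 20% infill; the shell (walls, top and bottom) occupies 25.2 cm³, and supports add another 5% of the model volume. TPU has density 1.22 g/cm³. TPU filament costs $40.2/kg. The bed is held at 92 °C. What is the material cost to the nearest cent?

$1.79

Interior volume = 65 − 25.2 = 39.8 cm³.
Deposited infill = 0.20 × 39.8 = 7.96 cm³.
Support = 0.05 × 65, so 3.25 cm³.
Deposited volume = 25.2 + 7.96 + 3.25, so 36.41 cm³.
Mass = 36.41 × 1.22 = 44.4202 g.
Cost = 44.4202 g / 1000 × $40.2/kg = $1.79.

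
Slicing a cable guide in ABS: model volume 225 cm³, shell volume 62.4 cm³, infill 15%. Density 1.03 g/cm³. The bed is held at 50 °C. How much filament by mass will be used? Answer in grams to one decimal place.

Infill region: 225 − 62.4 → 162.6 cm³.
Deposited infill = 0.15 × 162.6 = 24.39 cm³.
Deposited volume: 62.4 + 24.39 → 86.79 cm³.
Mass = 86.79 × 1.03, so 89.3937 g.

89.4 g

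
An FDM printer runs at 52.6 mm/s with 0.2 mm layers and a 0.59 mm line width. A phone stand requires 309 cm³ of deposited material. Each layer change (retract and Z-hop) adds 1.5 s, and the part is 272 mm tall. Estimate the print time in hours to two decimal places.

14.40 hours

Bead cross-section = 0.2 × 0.59 = 0.118 mm².
Toolpath length = 309 cm³ / 0.118 mm² = 309000 / 0.118 = 2618644.1 mm.
Time extruding = 2618644.1 / 52.6, so 49784.1 s.
Layer count = ceil(272 / 0.2) = 1360.
Z-hop total = 1360 × 1.5, so 2040 s.
Total = 49784.1 + 2040 = 51824.1 s = 14.40 hours.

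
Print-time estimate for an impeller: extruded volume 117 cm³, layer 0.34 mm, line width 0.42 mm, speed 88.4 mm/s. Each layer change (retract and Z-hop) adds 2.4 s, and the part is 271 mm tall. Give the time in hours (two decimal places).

3.11 hours

Bead cross-section = 0.34 × 0.42 = 0.1428 mm².
Toolpath length = 117 cm³ / 0.1428 mm² = 117000 / 0.1428 = 819327.7 mm.
Extrusion time = 819327.7 / 88.4 = 9268.4 s.
Number of layers: 271 / 0.34 → 798 (rounded up).
Layer-change overhead: 798 × 2.4 → 1915.2 s.
Altogether 9268.4 + 1915.2 = 11183.6 s, i.e. 3.11 hours.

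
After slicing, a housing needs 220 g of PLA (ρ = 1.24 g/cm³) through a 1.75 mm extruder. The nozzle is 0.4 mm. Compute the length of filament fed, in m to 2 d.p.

Volume = 220 g / 1.24 g·cm⁻³ = 177.4194 cm³ = 177419.4 mm³.
A = π r² = π × 0.875² = 2.4053 mm².
Length = 177419.4 / 2.4053 = 73761.86 mm = 73.76 m.

73.76 m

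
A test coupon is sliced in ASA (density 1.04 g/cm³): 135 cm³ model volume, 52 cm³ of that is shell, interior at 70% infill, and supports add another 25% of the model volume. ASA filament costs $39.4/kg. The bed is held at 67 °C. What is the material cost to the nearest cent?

$5.89

Infill region = 135 − 52 = 83 cm³.
Infill deposited = 0.70 × 83 = 58.1 cm³.
Support = 0.25 × 135 = 33.75 cm³.
Total printed volume = 52 + 58.1 + 33.75, so 143.85 cm³.
Mass = 143.85 × 1.04 = 149.604 g.
Cost = 149.604 g / 1000 × $39.4/kg = $5.89.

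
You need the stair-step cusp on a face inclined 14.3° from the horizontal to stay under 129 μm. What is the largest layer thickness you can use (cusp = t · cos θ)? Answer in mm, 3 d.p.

Layer height = cusp / cos(14.3°) = 0.129 / 0.9690 = 0.133 mm.

0.133 mm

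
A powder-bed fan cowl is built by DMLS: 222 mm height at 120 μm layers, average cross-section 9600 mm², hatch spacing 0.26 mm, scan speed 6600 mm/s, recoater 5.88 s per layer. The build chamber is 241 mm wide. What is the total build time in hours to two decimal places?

Layer count = ceil(222 / 0.12) = 1850.
Hatch length per layer = 9600 / 0.26 = 36923.1 mm.
Scan time per layer: 36923.1 / 6600 → 5.5944 s.
Layer cycle = 5.5944 + 5.88 = 11.4744 s.
Build time = 1850 × 11.4744 = 21227.64 s = 5.90 hours.

5.90 hours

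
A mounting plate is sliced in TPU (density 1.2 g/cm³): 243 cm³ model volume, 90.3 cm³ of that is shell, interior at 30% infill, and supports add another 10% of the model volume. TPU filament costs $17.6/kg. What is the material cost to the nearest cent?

$3.39

Volume inside the shell = 243 − 90.3 = 152.7 cm³.
Infill deposited = 0.30 × 152.7 = 45.81 cm³.
Support: 0.10 × 243 → 24.3 cm³.
Total extruded: 90.3 + 45.81 + 24.3 → 160.41 cm³.
Mass: 160.41 × 1.2 → 192.492 g.
At $17.6/kg: 192.492/1000 × 17.6 = $3.39.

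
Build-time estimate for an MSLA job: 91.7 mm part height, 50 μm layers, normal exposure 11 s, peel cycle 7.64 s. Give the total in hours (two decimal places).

9.50 hours

Layer count = ceil(91.7 / 0.05) = 1834.
Per-layer time = 11 + 7.64 = 18.64 s.
Build time: 1834 × 18.64 s = 34185.76 s, i.e. 9.50 hours.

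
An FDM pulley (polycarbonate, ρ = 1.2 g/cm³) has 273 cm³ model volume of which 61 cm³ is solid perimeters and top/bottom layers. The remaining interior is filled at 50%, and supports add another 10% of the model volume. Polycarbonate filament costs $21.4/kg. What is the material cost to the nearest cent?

$4.99

Volume inside the shell: 273 − 61 → 212 cm³.
Infill volume: 0.50 × 212 → 106 cm³.
Support: 0.10 × 273 → 27.3 cm³.
Total printed volume: 61 + 106 + 27.3 → 194.3 cm³.
Mass = 194.3 × 1.2 = 233.16 g.
At $21.4/kg: 233.16/1000 × 21.4 = $4.99.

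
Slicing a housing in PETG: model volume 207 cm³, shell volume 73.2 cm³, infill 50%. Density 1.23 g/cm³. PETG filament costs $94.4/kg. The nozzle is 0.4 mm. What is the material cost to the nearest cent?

Infill region = 207 − 73.2 = 133.8 cm³.
Infill deposited = 0.50 × 133.8 = 66.9 cm³.
Deposited volume: 73.2 + 66.9 → 140.1 cm³.
Mass = 140.1 × 1.23, so 172.323 g.
Cost = 172.323 g / 1000 × $94.4/kg = $16.27.

$16.27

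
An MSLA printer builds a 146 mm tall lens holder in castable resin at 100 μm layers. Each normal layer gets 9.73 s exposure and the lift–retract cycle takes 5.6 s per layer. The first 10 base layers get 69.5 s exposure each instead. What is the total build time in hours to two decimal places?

Number of layers: 146 / 0.1 → 1460 (rounded up).
Base layers = 10 × (69.5 + 5.6) = 751 s.
Normal layers = 1450 × (9.73 + 5.6), so 22228.5 s.
Sum: 751 + 22228.5 = 22979.5 s → 6.38 hours.

6.38 hours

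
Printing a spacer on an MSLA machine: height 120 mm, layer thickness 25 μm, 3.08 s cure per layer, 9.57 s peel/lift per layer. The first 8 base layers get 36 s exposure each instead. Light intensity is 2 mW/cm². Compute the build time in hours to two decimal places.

16.94 hours

Layers = ⌈120/0.025⌉ = 4800.
Base layers = 8 × (36 + 9.57), so 364.56 s.
Remaining layers: 4792 × (3.08 + 9.57) → 60618.8 s.
Sum: 364.56 + 60618.8 = 60983.36 s → 16.94 hours.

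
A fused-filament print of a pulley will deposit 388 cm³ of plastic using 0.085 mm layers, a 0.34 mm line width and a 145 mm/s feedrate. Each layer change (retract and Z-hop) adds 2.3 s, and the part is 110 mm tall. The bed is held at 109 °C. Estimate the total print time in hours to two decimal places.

Bead cross-section: 0.085 × 0.34 → 0.0289 mm².
Path length: 388000 mm³ / 0.0289 mm² → 13425605.5 mm.
Extrusion time: 13425605.5 / 145 → 92590.4 s.
Layer count = ceil(110 / 0.085) = 1295.
Layer-change overhead = 1295 × 2.3 = 2978.5 s.
Total = 92590.4 + 2978.5 = 95568.9 s = 26.55 hours.

26.55 hours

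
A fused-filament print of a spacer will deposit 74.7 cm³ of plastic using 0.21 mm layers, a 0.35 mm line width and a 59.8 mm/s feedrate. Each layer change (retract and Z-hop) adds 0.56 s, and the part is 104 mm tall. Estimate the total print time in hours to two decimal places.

4.80 hours

Line area: 0.21 × 0.35 → 0.0735 mm².
Total extruded path = 74700/0.0735 = 1016326.5 mm.
Extrusion time: 1016326.5 / 59.8 → 16995.4 s.
Layer count = ceil(104 / 0.21) = 496.
Non-print overhead: 496 × 0.56 → 277.76 s.
Total = 16995.4 + 277.76 = 17273.16 s = 4.80 hours.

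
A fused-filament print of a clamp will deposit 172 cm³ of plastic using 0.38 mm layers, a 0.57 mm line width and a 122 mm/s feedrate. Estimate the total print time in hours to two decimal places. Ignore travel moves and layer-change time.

1.81 hours

Line area = 0.38 × 0.57 = 0.2166 mm².
Total extruded path = 172000/0.2166 = 794090.5 mm.
Print-move time = 794090.5 / 122, so 6508.9 s.
In the requested units: 6508.9 s = 1.81 hours.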